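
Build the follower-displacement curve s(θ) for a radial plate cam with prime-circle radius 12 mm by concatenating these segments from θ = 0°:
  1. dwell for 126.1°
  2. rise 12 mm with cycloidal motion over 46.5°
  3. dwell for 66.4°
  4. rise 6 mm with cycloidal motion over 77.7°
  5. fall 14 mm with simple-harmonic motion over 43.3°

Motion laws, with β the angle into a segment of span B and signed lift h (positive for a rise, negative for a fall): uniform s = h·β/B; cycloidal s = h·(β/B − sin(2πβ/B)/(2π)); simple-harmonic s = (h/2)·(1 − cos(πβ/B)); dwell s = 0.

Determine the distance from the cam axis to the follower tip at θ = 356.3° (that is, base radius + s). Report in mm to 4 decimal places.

seg 1 [0°–126.1°] dwell: s stays 0.0000
seg 2 [126.1°–172.6°] cycloidal, h=12: full span → s += 12 → s = 12.0000
seg 3 [172.6°–239°] dwell: s stays 12.0000
seg 4 [239°–316.7°] cycloidal, h=6: full span → s += 6 → s = 18.0000
seg 5 [316.7°–360°] simple-harmonic, h=-14: θ=356.3° here. β=39.6, B=43.3. -14/2·(1 − cos(π·0.9145)) = -13.7493 → s = 4.2507
radial distance = base radius + s = 12 + 4.2507 = 16.2507

16.2507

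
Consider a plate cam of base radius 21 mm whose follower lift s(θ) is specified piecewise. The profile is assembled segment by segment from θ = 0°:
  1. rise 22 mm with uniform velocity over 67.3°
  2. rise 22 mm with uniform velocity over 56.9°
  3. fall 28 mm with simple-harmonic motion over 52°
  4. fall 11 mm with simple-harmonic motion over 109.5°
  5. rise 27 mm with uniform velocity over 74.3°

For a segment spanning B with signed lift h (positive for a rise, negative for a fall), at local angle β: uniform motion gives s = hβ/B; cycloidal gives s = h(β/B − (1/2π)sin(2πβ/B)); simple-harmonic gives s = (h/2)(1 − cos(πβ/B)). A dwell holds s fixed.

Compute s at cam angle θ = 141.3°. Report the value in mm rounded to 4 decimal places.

seg 1 [0°–67.3°] uniform, h=22: full span → s += 22 → s = 22.0000
seg 2 [67.3°–124.2°] uniform, h=22: full span → s += 22 → s = 44.0000
seg 3 [124.2°–176.2°] simple-harmonic, h=-28: θ=141.3° here. β=17.1, B=52. -28/2·(1 − cos(π·0.3288)) = -6.8298 → s = 37.1702

37.1702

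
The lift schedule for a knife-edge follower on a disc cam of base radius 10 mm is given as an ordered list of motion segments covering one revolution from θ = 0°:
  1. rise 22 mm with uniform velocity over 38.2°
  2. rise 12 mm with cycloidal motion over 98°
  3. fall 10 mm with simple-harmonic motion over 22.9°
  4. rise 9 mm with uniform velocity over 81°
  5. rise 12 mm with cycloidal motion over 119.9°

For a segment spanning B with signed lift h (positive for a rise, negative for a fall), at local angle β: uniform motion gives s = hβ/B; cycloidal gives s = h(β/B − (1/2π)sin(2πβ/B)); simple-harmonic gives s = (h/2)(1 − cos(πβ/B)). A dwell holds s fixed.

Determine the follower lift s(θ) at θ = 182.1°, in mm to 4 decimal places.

seg 1 [0°–38.2°] uniform, h=22: full span → s += 22 → s = 22.0000
seg 2 [38.2°–136.2°] cycloidal, h=12: full span → s += 12 → s = 34.0000
seg 3 [136.2°–159.1°] simple-harmonic, h=-10: full span → s += -10 → s = 24.0000
seg 4 [159.1°–240.1°] uniform, h=9: θ=182.1° here. β=23, B=81. 9·23/81 = 2.5556 → s = 26.5556

26.5556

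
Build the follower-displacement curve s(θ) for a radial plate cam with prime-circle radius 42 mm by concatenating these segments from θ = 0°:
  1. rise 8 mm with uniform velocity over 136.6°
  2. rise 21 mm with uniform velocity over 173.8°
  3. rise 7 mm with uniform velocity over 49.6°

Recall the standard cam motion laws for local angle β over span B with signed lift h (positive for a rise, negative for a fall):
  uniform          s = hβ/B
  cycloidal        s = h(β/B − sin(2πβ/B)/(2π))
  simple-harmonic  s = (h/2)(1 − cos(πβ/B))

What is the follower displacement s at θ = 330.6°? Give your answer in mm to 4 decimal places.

seg 1 [0°–136.6°] uniform, h=8: full span → s += 8 → s = 8.0000
seg 2 [136.6°–310.4°] uniform, h=21: full span → s += 21 → s = 29.0000
seg 3 [310.4°–360°] uniform, h=7: θ=330.6° here. β=20.2, B=49.6. 7·20.2/49.6 = 2.8508 → s = 31.8508

31.8508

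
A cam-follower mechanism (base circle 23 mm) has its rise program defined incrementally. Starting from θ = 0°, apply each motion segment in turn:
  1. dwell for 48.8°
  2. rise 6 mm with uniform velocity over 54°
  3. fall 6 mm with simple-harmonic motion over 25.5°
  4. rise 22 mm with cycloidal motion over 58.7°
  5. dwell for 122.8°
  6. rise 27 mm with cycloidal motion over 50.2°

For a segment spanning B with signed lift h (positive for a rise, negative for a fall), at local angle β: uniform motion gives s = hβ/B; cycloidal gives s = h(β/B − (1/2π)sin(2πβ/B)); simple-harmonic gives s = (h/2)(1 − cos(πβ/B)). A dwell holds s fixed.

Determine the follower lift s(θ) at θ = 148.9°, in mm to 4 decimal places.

seg 1 [0°–48.8°] dwell: s stays 0.0000
seg 2 [48.8°–102.8°] uniform, h=6: full span → s += 6 → s = 6.0000
seg 3 [102.8°–128.3°] simple-harmonic, h=-6: full span → s += -6 → s = 0.0000
seg 4 [128.3°–187°] cycloidal, h=22: θ=148.9° here. β=20.6, B=58.7. 22·(0.3509 − sin(2π·0.3509)/(2π)) = 4.9001 → s = 4.9001

4.9001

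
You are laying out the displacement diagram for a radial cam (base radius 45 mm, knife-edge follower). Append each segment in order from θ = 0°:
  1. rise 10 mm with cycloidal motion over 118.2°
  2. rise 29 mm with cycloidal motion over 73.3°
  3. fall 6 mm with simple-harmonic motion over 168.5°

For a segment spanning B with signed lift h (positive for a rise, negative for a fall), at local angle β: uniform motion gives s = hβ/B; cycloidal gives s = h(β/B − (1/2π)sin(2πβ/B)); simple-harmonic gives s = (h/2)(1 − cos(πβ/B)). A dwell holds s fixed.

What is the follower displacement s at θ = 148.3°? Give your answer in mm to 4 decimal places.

seg 1 [0°–118.2°] cycloidal, h=10: full span → s += 10 → s = 10.0000
seg 2 [118.2°–191.5°] cycloidal, h=29: θ=148.3° here. β=30.1, B=73.3. 29·(0.4106 − sin(2π·0.4106)/(2π)) = 9.4512 → s = 19.4512

19.4512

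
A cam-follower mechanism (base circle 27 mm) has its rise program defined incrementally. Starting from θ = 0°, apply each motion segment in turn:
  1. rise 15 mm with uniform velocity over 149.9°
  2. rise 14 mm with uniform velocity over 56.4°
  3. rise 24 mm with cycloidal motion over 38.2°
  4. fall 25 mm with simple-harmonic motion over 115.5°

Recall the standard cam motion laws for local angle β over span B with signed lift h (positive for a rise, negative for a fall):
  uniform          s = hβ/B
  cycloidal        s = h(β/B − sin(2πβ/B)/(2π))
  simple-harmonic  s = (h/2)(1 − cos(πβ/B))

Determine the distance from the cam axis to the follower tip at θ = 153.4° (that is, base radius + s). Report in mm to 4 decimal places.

seg 1 [0°–149.9°] uniform, h=15: full span → s += 15 → s = 15.0000
seg 2 [149.9°–206.3°] uniform, h=14: θ=153.4° here. β=3.5, B=56.4. 14·3.5/56.4 = 0.8688 → s = 15.8688
radial distance = base radius + s = 27 + 15.8688 = 42.8688

42.8688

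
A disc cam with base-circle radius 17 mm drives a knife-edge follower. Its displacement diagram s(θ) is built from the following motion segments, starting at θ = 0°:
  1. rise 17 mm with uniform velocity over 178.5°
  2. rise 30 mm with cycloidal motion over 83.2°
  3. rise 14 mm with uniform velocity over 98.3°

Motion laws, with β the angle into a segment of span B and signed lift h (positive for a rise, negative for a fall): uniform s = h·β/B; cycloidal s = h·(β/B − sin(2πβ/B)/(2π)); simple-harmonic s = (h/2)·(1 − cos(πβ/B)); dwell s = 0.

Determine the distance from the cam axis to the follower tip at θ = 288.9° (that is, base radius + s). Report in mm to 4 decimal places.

seg 1 [0°–178.5°] uniform, h=17: full span → s += 17 → s = 17.0000
seg 2 [178.5°–261.7°] cycloidal, h=30: full span → s += 30 → s = 47.0000
seg 3 [261.7°–360°] uniform, h=14: θ=288.9° here. β=27.2, B=98.3. 14·27.2/98.3 = 3.8739 → s = 50.8739
radial distance = base radius + s = 17 + 50.8739 = 67.8739

67.8739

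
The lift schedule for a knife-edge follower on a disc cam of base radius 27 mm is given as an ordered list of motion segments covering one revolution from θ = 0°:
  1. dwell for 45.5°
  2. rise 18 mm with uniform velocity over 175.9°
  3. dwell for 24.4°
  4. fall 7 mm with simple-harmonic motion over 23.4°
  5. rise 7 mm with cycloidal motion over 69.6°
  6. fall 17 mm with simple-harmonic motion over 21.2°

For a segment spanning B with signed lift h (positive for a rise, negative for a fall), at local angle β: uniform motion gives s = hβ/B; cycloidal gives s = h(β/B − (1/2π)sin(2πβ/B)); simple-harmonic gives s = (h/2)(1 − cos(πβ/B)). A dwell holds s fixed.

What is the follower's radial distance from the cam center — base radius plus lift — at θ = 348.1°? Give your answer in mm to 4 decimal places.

seg 1 [0°–45.5°] dwell: s stays 0.0000
seg 2 [45.5°–221.4°] uniform, h=18: full span → s += 18 → s = 18.0000
seg 3 [221.4°–245.8°] dwell: s stays 18.0000
seg 4 [245.8°–269.2°] simple-harmonic, h=-7: full span → s += -7 → s = 11.0000
seg 5 [269.2°–338.8°] cycloidal, h=7: full span → s += 7 → s = 18.0000
seg 6 [338.8°–360°] simple-harmonic, h=-17: θ=348.1° here. β=9.3, B=21.2. -17/2·(1 − cos(π·0.4387)) = -6.8726 → s = 11.1274
radial distance = base radius + s = 27 + 11.1274 = 38.1274

38.1274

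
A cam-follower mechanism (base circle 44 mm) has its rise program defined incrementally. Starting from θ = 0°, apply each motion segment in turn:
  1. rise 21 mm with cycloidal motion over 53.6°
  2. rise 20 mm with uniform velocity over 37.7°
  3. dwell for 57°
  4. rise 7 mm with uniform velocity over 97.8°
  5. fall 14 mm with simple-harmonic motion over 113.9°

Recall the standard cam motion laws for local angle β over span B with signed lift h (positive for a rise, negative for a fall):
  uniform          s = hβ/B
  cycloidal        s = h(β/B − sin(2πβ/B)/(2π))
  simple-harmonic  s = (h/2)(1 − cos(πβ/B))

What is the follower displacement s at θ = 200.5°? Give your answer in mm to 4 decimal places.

seg 1 [0°–53.6°] cycloidal, h=21: full span → s += 21 → s = 21.0000
seg 2 [53.6°–91.3°] uniform, h=20: full span → s += 20 → s = 41.0000
seg 3 [91.3°–148.3°] dwell: s stays 41.0000
seg 4 [148.3°–246.1°] uniform, h=7: θ=200.5° here. β=52.2, B=97.8. 7·52.2/97.8 = 3.7362 → s = 44.7362

44.7362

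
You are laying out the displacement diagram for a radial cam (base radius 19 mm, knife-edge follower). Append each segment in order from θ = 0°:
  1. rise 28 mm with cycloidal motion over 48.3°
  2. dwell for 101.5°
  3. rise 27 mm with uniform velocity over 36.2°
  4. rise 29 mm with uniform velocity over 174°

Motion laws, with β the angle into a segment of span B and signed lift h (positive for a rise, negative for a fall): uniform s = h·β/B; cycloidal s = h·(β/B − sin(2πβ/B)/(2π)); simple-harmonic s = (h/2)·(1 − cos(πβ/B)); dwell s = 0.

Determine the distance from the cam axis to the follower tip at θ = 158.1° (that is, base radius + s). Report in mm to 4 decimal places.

seg 1 [0°–48.3°] cycloidal, h=28: full span → s += 28 → s = 28.0000
seg 2 [48.3°–149.8°] dwell: s stays 28.0000
seg 3 [149.8°–186°] uniform, h=27: θ=158.1° here. β=8.3, B=36.2. 27·8.3/36.2 = 6.1906 → s = 34.1906
radial distance = base radius + s = 19 + 34.1906 = 53.1906

53.1906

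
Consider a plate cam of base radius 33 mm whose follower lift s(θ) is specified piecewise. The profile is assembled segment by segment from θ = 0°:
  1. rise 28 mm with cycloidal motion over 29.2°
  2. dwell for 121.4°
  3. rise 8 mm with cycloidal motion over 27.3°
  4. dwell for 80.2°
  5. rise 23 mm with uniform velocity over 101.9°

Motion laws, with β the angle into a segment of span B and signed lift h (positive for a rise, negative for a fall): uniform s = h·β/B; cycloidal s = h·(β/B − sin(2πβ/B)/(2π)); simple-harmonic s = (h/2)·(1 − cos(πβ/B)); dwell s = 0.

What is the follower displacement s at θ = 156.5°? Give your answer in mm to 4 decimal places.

seg 1 [0°–29.2°] cycloidal, h=28: full span → s += 28 → s = 28.0000
seg 2 [29.2°–150.6°] dwell: s stays 28.0000
seg 3 [150.6°–177.9°] cycloidal, h=8: θ=156.5° here. β=5.9, B=27.3. 8·(0.2161 − sin(2π·0.2161)/(2π)) = 0.4844 → s = 28.4844

28.4844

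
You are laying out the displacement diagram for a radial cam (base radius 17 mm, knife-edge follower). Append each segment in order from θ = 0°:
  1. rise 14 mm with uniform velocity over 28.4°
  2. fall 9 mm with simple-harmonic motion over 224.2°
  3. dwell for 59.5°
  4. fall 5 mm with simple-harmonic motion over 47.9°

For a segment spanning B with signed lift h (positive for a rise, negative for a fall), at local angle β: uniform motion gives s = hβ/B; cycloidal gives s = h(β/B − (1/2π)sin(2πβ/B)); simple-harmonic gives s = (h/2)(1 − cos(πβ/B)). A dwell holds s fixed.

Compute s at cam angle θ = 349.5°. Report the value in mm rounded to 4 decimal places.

seg 1 [0°–28.4°] uniform, h=14: full span → s += 14 → s = 14.0000
seg 2 [28.4°–252.6°] simple-harmonic, h=-9: full span → s += -9 → s = 5.0000
seg 3 [252.6°–312.1°] dwell: s stays 5.0000
seg 4 [312.1°–360°] simple-harmonic, h=-5: θ=349.5° here. β=37.4, B=47.9. -5/2·(1 − cos(π·0.7808)) = -4.4302 → s = 0.5698

0.5698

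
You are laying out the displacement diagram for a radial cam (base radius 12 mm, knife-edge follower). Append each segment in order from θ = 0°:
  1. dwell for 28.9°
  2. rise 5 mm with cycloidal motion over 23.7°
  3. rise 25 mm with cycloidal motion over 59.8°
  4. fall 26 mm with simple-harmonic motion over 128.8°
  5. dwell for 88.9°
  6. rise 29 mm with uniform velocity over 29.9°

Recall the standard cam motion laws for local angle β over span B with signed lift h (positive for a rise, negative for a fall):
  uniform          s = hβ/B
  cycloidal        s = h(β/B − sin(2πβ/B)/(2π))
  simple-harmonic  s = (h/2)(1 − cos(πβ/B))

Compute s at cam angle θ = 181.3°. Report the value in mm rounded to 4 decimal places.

seg 1 [0°–28.9°] dwell: s stays 0.0000
seg 2 [28.9°–52.6°] cycloidal, h=5: full span → s += 5 → s = 5.0000
seg 3 [52.6°–112.4°] cycloidal, h=25: full span → s += 25 → s = 30.0000
seg 4 [112.4°–241.2°] simple-harmonic, h=-26: θ=181.3° here. β=68.9, B=128.8. -26/2·(1 − cos(π·0.5349)) = -14.4240 → s = 15.5760

15.5760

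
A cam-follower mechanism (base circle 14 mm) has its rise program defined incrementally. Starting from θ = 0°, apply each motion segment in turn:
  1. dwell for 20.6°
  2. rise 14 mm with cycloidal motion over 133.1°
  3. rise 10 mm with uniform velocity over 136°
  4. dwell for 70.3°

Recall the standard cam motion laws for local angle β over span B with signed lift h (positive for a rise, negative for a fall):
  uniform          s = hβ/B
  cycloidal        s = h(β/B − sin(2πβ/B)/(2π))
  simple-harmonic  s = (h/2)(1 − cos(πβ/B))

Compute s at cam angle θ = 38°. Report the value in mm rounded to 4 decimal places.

seg 1 [0°–20.6°] dwell: s stays 0.0000
seg 2 [20.6°–153.7°] cycloidal, h=14: θ=38° here. β=17.4, B=133.1. 14·(0.1307 − sin(2π·0.1307)/(2π)) = 0.1990 → s = 0.1990

0.1990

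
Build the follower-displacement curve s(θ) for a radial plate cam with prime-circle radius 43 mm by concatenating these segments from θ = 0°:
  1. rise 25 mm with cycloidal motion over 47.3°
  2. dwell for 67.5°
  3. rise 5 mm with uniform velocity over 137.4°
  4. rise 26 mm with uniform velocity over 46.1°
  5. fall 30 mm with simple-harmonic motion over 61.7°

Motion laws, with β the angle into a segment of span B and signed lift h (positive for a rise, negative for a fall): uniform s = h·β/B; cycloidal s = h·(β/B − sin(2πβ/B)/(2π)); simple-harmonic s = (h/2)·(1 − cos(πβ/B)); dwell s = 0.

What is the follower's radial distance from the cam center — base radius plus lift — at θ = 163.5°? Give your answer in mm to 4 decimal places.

seg 1 [0°–47.3°] cycloidal, h=25: full span → s += 25 → s = 25.0000
seg 2 [47.3°–114.8°] dwell: s stays 25.0000
seg 3 [114.8°–252.2°] uniform, h=5: θ=163.5° here. β=48.7, B=137.4. 5·48.7/137.4 = 1.7722 → s = 26.7722
radial distance = base radius + s = 43 + 26.7722 = 69.7722

69.7722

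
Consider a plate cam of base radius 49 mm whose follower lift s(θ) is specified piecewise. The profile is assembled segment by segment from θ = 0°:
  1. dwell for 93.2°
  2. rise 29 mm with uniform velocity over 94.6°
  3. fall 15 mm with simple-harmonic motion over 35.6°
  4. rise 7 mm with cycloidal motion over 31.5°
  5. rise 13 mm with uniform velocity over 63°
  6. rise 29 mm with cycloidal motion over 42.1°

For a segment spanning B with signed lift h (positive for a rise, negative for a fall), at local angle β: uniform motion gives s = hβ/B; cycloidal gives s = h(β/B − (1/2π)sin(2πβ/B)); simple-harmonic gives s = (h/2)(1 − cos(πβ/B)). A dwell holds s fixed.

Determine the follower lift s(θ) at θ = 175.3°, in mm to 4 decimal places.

seg 1 [0°–93.2°] dwell: s stays 0.0000
seg 2 [93.2°–187.8°] uniform, h=29: θ=175.3° here. β=82.1, B=94.6. 29·82.1/94.6 = 25.1681 → s = 25.1681

25.1681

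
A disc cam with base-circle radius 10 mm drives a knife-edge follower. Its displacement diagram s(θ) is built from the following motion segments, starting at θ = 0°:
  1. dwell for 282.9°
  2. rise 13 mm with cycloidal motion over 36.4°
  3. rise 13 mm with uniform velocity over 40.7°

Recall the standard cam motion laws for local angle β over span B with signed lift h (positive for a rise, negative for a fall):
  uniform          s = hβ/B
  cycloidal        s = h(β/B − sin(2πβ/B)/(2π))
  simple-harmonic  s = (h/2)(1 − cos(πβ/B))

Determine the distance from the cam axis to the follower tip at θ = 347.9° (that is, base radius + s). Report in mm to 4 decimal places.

seg 1 [0°–282.9°] dwell: s stays 0.0000
seg 2 [282.9°–319.3°] cycloidal, h=13: full span → s += 13 → s = 13.0000
seg 3 [319.3°–360°] uniform, h=13: θ=347.9° here. β=28.6, B=40.7. 13·28.6/40.7 = 9.1351 → s = 22.1351
radial distance = base radius + s = 10 + 22.1351 = 32.1351

32.1351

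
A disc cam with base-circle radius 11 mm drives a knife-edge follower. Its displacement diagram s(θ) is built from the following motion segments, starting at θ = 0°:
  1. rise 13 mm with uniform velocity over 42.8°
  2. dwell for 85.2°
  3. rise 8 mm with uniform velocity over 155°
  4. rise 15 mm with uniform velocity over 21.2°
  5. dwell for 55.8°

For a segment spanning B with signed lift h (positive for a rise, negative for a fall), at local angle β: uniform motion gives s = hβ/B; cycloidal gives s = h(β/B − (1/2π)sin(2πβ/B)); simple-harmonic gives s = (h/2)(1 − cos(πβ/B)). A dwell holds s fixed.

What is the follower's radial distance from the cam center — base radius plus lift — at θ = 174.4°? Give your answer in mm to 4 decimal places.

seg 1 [0°–42.8°] uniform, h=13: full span → s += 13 → s = 13.0000
seg 2 [42.8°–128°] dwell: s stays 13.0000
seg 3 [128°–283°] uniform, h=8: θ=174.4° here. β=46.4, B=155. 8·46.4/155 = 2.3948 → s = 15.3948
radial distance = base radius + s = 11 + 15.3948 = 26.3948

26.3948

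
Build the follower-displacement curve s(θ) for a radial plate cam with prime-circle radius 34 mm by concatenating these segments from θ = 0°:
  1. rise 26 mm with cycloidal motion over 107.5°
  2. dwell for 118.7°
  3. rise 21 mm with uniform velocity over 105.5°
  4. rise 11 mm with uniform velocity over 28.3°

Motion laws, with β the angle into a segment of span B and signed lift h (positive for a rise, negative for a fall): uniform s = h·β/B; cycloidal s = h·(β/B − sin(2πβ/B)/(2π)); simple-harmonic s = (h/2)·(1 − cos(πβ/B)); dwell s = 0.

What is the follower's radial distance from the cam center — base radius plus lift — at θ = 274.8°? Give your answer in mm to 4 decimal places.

seg 1 [0°–107.5°] cycloidal, h=26: full span → s += 26 → s = 26.0000
seg 2 [107.5°–226.2°] dwell: s stays 26.0000
seg 3 [226.2°–331.7°] uniform, h=21: θ=274.8° here. β=48.6, B=105.5. 21·48.6/105.5 = 9.6739 → s = 35.6739
radial distance = base radius + s = 34 + 35.6739 = 69.6739

69.6739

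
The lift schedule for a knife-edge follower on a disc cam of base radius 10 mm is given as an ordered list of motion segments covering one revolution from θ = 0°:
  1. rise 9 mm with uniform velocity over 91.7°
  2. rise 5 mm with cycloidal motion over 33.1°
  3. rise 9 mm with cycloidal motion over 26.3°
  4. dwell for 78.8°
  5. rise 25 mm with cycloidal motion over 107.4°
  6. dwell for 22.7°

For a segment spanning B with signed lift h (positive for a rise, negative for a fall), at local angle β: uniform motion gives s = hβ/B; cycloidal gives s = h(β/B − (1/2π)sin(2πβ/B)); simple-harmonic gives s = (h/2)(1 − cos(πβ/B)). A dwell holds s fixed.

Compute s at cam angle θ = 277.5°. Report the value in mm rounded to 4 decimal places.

seg 1 [0°–91.7°] uniform, h=9: full span → s += 9 → s = 9.0000
seg 2 [91.7°–124.8°] cycloidal, h=5: full span → s += 5 → s = 14.0000
seg 3 [124.8°–151.1°] cycloidal, h=9: full span → s += 9 → s = 23.0000
seg 4 [151.1°–229.9°] dwell: s stays 23.0000
seg 5 [229.9°–337.3°] cycloidal, h=25: θ=277.5° here. β=47.6, B=107.4. 25·(0.4432 − sin(2π·0.4432)/(2π)) = 9.6901 → s = 32.6901

32.6901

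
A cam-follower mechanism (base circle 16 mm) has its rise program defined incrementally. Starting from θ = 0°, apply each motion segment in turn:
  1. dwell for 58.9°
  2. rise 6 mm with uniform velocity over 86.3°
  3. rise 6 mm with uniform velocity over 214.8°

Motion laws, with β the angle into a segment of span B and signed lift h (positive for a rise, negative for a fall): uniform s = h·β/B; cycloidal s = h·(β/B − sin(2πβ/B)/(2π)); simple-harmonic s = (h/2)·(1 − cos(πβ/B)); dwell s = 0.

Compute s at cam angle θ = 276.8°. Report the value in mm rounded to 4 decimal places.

seg 1 [0°–58.9°] dwell: s stays 0.0000
seg 2 [58.9°–145.2°] uniform, h=6: full span → s += 6 → s = 6.0000
seg 3 [145.2°–360°] uniform, h=6: θ=276.8° here. β=131.6, B=214.8. 6·131.6/214.8 = 3.6760 → s = 9.6760

9.6760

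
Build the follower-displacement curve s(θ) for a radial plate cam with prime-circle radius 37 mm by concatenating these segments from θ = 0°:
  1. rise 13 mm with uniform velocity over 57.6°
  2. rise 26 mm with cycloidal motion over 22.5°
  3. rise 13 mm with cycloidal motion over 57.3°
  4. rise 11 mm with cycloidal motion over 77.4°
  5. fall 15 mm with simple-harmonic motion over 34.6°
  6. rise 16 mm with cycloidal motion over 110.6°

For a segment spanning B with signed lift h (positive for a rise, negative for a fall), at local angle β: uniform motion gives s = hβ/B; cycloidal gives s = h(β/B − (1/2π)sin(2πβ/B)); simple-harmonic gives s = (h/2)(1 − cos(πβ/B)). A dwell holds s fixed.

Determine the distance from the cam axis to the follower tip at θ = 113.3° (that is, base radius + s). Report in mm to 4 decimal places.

seg 1 [0°–57.6°] uniform, h=13: full span → s += 13 → s = 13.0000
seg 2 [57.6°–80.1°] cycloidal, h=26: full span → s += 26 → s = 39.0000
seg 3 [80.1°–137.4°] cycloidal, h=13: θ=113.3° here. β=33.2, B=57.3. 13·(0.5794 − sin(2π·0.5794)/(2π)) = 8.5223 → s = 47.5223
radial distance = base radius + s = 37 + 47.5223 = 84.5223

84.5223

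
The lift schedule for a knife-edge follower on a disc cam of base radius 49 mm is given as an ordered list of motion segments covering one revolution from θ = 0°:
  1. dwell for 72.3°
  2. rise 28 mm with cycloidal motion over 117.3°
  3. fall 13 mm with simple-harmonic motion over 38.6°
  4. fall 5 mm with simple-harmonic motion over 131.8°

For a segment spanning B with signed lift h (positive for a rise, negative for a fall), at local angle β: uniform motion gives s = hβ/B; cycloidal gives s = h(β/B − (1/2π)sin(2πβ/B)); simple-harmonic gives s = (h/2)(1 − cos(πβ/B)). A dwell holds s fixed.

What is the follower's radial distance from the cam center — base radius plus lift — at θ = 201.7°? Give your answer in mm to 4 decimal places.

seg 1 [0°–72.3°] dwell: s stays 0.0000
seg 2 [72.3°–189.6°] cycloidal, h=28: full span → s += 28 → s = 28.0000
seg 3 [189.6°–228.2°] simple-harmonic, h=-13: θ=201.7° here. β=12.1, B=38.6. -13/2·(1 − cos(π·0.3135)) = -2.9053 → s = 25.0947
radial distance = base radius + s = 49 + 25.0947 = 74.0947

74.0947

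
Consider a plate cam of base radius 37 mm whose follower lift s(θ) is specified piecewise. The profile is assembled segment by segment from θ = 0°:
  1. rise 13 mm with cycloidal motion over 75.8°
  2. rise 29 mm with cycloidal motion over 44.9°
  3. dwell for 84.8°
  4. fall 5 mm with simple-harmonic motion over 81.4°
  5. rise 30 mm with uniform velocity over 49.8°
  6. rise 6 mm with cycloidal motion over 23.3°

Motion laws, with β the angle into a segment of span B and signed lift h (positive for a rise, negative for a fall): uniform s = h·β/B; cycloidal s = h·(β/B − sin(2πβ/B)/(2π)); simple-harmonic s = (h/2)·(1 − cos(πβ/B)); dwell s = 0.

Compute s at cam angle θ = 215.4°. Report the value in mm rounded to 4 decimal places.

seg 1 [0°–75.8°] cycloidal, h=13: full span → s += 13 → s = 13.0000
seg 2 [75.8°–120.7°] cycloidal, h=29: full span → s += 29 → s = 42.0000
seg 3 [120.7°–205.5°] dwell: s stays 42.0000
seg 4 [205.5°–286.9°] simple-harmonic, h=-5: θ=215.4° here. β=9.9, B=81.4. -5/2·(1 − cos(π·0.1216)) = -0.1803 → s = 41.8197

41.8197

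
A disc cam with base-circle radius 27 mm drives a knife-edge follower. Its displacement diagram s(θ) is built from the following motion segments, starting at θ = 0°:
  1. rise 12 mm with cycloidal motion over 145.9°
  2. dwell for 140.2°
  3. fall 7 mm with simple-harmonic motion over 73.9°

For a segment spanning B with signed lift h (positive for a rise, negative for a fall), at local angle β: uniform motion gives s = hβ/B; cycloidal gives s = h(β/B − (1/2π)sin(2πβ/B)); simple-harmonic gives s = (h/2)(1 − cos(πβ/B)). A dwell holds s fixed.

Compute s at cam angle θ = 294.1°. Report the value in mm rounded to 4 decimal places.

seg 1 [0°–145.9°] cycloidal, h=12: full span → s += 12 → s = 12.0000
seg 2 [145.9°–286.1°] dwell: s stays 12.0000
seg 3 [286.1°–360°] simple-harmonic, h=-7: θ=294.1° here. β=8, B=73.9. -7/2·(1 − cos(π·0.1083)) = -0.2005 → s = 11.7995

11.7995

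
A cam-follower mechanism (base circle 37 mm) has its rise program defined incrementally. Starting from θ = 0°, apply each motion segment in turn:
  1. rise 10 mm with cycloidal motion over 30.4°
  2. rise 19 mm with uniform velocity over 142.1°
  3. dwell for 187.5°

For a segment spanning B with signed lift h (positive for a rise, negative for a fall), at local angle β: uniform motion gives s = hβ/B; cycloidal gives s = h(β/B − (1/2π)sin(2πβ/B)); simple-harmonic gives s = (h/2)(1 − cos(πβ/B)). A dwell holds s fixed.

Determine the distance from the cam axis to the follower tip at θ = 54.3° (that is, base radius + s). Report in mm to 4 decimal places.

seg 1 [0°–30.4°] cycloidal, h=10: full span → s += 10 → s = 10.0000
seg 2 [30.4°–172.5°] uniform, h=19: θ=54.3° here. β=23.9, B=142.1. 19·23.9/142.1 = 3.1956 → s = 13.1956
radial distance = base radius + s = 37 + 13.1956 = 50.1956

50.1956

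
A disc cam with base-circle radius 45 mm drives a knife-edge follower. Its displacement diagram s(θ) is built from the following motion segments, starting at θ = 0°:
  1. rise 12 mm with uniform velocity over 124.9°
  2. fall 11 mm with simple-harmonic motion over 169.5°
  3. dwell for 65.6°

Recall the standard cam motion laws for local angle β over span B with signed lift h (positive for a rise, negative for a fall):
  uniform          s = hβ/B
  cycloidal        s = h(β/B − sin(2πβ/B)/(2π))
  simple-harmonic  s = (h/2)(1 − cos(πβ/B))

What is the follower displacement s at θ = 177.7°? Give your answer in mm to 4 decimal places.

seg 1 [0°–124.9°] uniform, h=12: full span → s += 12 → s = 12.0000
seg 2 [124.9°–294.4°] simple-harmonic, h=-11: θ=177.7° here. β=52.8, B=169.5. -11/2·(1 − cos(π·0.3115)) = -2.4301 → s = 9.5699

9.5699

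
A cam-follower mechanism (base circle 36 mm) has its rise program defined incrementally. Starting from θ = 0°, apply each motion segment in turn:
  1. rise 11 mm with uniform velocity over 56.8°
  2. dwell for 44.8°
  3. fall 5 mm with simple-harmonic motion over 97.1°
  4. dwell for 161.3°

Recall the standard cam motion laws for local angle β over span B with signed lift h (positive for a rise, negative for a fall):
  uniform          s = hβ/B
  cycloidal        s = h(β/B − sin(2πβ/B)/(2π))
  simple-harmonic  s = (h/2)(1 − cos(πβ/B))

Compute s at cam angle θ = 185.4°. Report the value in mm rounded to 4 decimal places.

seg 1 [0°–56.8°] uniform, h=11: full span → s += 11 → s = 11.0000
seg 2 [56.8°–101.6°] dwell: s stays 11.0000
seg 3 [101.6°–198.7°] simple-harmonic, h=-5: θ=185.4° here. β=83.8, B=97.1. -5/2·(1 − cos(π·0.8630)) = -4.7721 → s = 6.2279

6.2279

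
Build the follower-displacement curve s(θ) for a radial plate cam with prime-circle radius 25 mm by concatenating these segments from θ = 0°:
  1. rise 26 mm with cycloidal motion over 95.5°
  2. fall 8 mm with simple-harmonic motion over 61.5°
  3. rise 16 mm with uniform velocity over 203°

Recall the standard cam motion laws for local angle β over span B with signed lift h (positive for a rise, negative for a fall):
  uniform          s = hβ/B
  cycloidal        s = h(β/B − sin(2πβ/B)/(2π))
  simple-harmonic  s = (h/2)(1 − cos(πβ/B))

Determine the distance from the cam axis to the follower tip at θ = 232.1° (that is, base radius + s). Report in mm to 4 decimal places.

seg 1 [0°–95.5°] cycloidal, h=26: full span → s += 26 → s = 26.0000
seg 2 [95.5°–157°] simple-harmonic, h=-8: full span → s += -8 → s = 18.0000
seg 3 [157°–360°] uniform, h=16: θ=232.1° here. β=75.1, B=203. 16·75.1/203 = 5.9192 → s = 23.9192
radial distance = base radius + s = 25 + 23.9192 = 48.9192

48.9192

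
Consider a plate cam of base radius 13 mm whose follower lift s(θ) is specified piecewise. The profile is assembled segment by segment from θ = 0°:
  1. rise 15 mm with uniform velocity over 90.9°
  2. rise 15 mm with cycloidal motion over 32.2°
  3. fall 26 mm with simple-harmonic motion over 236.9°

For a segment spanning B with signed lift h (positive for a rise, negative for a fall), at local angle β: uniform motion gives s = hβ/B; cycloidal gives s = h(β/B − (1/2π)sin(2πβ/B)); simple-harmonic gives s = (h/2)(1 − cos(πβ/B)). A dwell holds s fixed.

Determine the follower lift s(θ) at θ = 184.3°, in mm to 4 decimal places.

seg 1 [0°–90.9°] uniform, h=15: full span → s += 15 → s = 15.0000
seg 2 [90.9°–123.1°] cycloidal, h=15: full span → s += 15 → s = 30.0000
seg 3 [123.1°–360°] simple-harmonic, h=-26: θ=184.3° here. β=61.2, B=236.9. -26/2·(1 − cos(π·0.2583)) = -4.0515 → s = 25.9485

25.9485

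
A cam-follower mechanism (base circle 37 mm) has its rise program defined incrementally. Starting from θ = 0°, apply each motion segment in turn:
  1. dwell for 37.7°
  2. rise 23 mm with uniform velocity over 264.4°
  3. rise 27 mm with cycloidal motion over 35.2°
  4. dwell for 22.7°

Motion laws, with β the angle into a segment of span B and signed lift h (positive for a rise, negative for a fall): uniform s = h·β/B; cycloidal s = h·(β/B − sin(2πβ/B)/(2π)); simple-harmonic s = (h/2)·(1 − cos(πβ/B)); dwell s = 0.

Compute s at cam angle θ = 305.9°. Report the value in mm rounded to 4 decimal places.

seg 1 [0°–37.7°] dwell: s stays 0.0000
seg 2 [37.7°–302.1°] uniform, h=23: full span → s += 23 → s = 23.0000
seg 3 [302.1°–337.3°] cycloidal, h=27: θ=305.9° here. β=3.8, B=35.2. 27·(0.1080 − sin(2π·0.1080)/(2π)) = 0.2184 → s = 23.2184

23.2184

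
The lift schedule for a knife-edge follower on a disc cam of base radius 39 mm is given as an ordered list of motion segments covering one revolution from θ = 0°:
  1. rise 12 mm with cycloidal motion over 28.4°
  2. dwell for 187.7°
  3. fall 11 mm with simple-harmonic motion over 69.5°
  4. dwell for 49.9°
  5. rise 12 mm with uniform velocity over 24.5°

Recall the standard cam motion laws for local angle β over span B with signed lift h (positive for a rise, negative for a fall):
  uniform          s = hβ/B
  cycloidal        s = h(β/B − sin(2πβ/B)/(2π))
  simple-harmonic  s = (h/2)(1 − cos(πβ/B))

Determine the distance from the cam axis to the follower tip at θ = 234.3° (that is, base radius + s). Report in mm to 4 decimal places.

seg 1 [0°–28.4°] cycloidal, h=12: full span → s += 12 → s = 12.0000
seg 2 [28.4°–216.1°] dwell: s stays 12.0000
seg 3 [216.1°–285.6°] simple-harmonic, h=-11: θ=234.3° here. β=18.2, B=69.5. -11/2·(1 − cos(π·0.2619)) = -1.7586 → s = 10.2414
radial distance = base radius + s = 39 + 10.2414 = 49.2414

49.2414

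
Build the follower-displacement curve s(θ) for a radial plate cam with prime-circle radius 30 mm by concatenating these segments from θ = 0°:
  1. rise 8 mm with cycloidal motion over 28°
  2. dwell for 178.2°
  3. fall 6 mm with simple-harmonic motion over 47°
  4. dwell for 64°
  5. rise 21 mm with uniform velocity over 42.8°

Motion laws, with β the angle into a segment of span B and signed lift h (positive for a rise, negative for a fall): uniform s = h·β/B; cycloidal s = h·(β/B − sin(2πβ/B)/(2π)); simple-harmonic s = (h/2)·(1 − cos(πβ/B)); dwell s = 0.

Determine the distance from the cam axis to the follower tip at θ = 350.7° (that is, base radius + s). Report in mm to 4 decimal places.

seg 1 [0°–28°] cycloidal, h=8: full span → s += 8 → s = 8.0000
seg 2 [28°–206.2°] dwell: s stays 8.0000
seg 3 [206.2°–253.2°] simple-harmonic, h=-6: full span → s += -6 → s = 2.0000
seg 4 [253.2°–317.2°] dwell: s stays 2.0000
seg 5 [317.2°–360°] uniform, h=21: θ=350.7° here. β=33.5, B=42.8. 21·33.5/42.8 = 16.4369 → s = 18.4369
radial distance = base radius + s = 30 + 18.4369 = 48.4369

48.4369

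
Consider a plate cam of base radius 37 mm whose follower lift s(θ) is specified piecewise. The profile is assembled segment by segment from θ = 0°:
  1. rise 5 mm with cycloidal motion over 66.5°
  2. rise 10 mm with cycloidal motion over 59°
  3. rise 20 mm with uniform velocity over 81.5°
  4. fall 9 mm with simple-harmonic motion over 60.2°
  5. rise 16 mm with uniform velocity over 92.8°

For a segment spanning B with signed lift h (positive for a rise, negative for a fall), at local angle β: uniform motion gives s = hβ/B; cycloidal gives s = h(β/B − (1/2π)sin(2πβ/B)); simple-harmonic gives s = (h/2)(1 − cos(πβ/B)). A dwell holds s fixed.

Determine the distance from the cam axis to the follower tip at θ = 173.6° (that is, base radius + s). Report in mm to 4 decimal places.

seg 1 [0°–66.5°] cycloidal, h=5: full span → s += 5 → s = 5.0000
seg 2 [66.5°–125.5°] cycloidal, h=10: full span → s += 10 → s = 15.0000
seg 3 [125.5°–207°] uniform, h=20: θ=173.6° here. β=48.1, B=81.5. 20·48.1/81.5 = 11.8037 → s = 26.8037
radial distance = base radius + s = 37 + 26.8037 = 63.8037

63.8037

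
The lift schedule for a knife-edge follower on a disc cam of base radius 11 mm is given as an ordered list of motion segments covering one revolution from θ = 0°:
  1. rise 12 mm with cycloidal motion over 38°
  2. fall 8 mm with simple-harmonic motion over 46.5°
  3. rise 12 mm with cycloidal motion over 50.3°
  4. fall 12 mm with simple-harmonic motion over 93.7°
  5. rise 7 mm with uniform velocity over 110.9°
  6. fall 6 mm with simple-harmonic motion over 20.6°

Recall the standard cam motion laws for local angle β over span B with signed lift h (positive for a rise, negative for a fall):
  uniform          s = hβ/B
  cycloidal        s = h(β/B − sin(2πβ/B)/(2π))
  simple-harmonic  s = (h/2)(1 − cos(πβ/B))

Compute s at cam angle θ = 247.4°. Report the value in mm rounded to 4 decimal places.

seg 1 [0°–38°] cycloidal, h=12: full span → s += 12 → s = 12.0000
seg 2 [38°–84.5°] simple-harmonic, h=-8: full span → s += -8 → s = 4.0000
seg 3 [84.5°–134.8°] cycloidal, h=12: full span → s += 12 → s = 16.0000
seg 4 [134.8°–228.5°] simple-harmonic, h=-12: full span → s += -12 → s = 4.0000
seg 5 [228.5°–339.4°] uniform, h=7: θ=247.4° here. β=18.9, B=110.9. 7·18.9/110.9 = 1.1930 → s = 5.1930

5.1930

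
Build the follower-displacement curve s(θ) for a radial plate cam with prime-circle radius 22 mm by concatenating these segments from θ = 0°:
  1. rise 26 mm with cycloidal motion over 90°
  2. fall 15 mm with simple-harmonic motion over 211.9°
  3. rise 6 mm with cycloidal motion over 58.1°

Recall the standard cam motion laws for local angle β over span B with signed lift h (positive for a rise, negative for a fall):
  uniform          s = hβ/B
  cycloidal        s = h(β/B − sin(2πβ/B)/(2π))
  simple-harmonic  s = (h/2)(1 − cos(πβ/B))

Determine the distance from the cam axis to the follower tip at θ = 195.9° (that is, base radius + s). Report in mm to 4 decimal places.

seg 1 [0°–90°] cycloidal, h=26: full span → s += 26 → s = 26.0000
seg 2 [90°–301.9°] simple-harmonic, h=-15: θ=195.9° here. β=105.9, B=211.9. -15/2·(1 − cos(π·0.4998)) = -7.4944 → s = 18.5056
radial distance = base radius + s = 22 + 18.5056 = 40.5056

40.5056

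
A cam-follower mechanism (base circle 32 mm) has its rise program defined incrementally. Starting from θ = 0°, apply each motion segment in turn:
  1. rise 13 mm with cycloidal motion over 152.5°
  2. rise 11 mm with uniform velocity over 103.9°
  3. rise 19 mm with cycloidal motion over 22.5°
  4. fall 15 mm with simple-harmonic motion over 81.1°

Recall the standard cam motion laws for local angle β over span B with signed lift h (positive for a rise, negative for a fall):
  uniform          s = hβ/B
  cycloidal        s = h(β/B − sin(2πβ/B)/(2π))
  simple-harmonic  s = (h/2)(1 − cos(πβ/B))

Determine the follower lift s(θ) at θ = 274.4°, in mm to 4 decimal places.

seg 1 [0°–152.5°] cycloidal, h=13: full span → s += 13 → s = 13.0000
seg 2 [152.5°–256.4°] uniform, h=11: full span → s += 11 → s = 24.0000
seg 3 [256.4°–278.9°] cycloidal, h=19: θ=274.4° here. β=18, B=22.5. 19·(0.8000 − sin(2π·0.8000)/(2π)) = 18.0759 → s = 42.0759

42.0759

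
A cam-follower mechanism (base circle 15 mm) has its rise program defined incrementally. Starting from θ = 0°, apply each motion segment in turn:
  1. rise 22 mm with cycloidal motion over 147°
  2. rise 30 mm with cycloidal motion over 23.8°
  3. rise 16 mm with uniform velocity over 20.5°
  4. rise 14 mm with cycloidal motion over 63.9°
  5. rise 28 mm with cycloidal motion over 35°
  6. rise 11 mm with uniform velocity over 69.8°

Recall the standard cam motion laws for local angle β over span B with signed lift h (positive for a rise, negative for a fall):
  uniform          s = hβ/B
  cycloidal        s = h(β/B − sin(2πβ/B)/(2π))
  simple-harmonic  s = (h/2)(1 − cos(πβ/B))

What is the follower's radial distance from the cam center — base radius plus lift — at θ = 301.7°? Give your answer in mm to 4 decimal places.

seg 1 [0°–147°] cycloidal, h=22: full span → s += 22 → s = 22.0000
seg 2 [147°–170.8°] cycloidal, h=30: full span → s += 30 → s = 52.0000
seg 3 [170.8°–191.3°] uniform, h=16: full span → s += 16 → s = 68.0000
seg 4 [191.3°–255.2°] cycloidal, h=14: full span → s += 14 → s = 82.0000
seg 5 [255.2°–290.2°] cycloidal, h=28: full span → s += 28 → s = 110.0000
seg 6 [290.2°–360°] uniform, h=11: θ=301.7° here. β=11.5, B=69.8. 11·11.5/69.8 = 1.8123 → s = 111.8123
radial distance = base radius + s = 15 + 111.8123 = 126.8123

126.8123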